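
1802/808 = 901/404 = 2.23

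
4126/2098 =2063/1049 =1.97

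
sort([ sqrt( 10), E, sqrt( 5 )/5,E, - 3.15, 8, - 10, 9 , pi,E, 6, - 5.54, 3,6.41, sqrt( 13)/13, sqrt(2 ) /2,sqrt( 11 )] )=[ - 10, - 5.54, - 3.15,  sqrt(13)/13,sqrt(5)/5, sqrt( 2 ) /2, E, E,E, 3 , pi,sqrt(10), sqrt (11),6  ,  6.41, 8,9 ] 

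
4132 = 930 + 3202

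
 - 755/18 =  - 42 + 1/18 = -  41.94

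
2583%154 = 119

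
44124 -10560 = 33564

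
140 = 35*4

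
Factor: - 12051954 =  - 2^1*3^2  *23^1*43^1*677^1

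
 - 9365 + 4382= - 4983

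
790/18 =43+8/9 = 43.89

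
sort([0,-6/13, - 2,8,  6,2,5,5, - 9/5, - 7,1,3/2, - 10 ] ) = [-10,-7 ,-2, - 9/5 , - 6/13, 0 , 1 , 3/2, 2,5,5, 6,8 ] 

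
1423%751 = 672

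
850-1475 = -625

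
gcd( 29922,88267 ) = 1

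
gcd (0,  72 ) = 72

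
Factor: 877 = 877^1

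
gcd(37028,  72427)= 1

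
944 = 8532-7588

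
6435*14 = 90090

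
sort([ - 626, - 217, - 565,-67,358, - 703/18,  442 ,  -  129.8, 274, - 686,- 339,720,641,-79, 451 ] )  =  [ - 686, - 626, - 565,-339,-217, - 129.8, - 79, - 67, - 703/18, 274, 358,442,451, 641,  720]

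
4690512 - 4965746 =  - 275234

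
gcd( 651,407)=1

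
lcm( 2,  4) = 4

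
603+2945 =3548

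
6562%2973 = 616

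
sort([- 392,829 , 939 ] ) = [ - 392, 829,939] 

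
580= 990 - 410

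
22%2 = 0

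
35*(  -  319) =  - 11165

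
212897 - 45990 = 166907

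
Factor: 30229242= 2^1 * 3^1  *5038207^1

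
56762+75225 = 131987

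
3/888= 1/296=0.00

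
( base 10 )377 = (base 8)571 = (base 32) bp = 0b101111001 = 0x179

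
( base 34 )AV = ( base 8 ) 563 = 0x173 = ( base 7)1040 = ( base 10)371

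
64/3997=64/3997 =0.02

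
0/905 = 0=0.00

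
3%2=1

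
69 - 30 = 39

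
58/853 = 58/853 = 0.07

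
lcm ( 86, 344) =344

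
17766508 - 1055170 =16711338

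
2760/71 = 38 + 62/71=38.87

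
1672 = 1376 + 296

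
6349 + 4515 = 10864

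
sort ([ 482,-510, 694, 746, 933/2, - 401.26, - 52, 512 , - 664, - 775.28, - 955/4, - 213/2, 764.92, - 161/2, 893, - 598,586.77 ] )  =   [-775.28, - 664, - 598, - 510 , - 401.26, - 955/4, - 213/2, - 161/2,  -  52, 933/2, 482,512,  586.77, 694 , 746, 764.92,  893]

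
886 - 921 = -35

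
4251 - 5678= - 1427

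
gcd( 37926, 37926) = 37926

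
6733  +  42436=49169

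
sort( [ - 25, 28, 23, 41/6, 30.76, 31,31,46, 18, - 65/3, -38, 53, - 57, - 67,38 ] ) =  [  -  67, - 57, - 38, - 25,  -  65/3, 41/6, 18,23 , 28, 30.76, 31,31, 38,  46, 53]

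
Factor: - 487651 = -487651^1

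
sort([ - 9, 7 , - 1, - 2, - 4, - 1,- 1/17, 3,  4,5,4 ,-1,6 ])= [ - 9,- 4, - 2, - 1, -1,  -  1, - 1/17,3,4,4, 5,6,7]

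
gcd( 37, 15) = 1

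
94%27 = 13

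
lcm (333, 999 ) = 999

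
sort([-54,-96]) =[ - 96, - 54]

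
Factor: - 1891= -31^1*61^1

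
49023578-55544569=-6520991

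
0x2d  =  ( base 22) 21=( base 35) 1a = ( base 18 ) 29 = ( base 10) 45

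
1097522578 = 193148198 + 904374380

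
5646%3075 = 2571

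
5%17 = 5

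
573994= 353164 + 220830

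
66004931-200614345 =-134609414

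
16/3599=16/3599 = 0.00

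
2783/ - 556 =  - 6 + 553/556 = - 5.01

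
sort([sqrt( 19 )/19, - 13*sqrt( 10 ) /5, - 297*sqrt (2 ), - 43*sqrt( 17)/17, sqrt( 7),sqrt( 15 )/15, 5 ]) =[ - 297*sqrt( 2),-43*sqrt( 17 ) /17, - 13 * sqrt(10 ) /5, sqrt( 19 )/19,sqrt( 15)/15,sqrt( 7 ),5] 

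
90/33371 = 90/33371 = 0.00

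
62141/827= 62141/827 =75.14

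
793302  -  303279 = 490023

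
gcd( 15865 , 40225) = 5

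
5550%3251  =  2299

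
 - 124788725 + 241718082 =116929357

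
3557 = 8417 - 4860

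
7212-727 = 6485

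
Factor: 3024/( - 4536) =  - 2/3 = -2^1 *3^(-1 )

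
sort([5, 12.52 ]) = [ 5, 12.52 ]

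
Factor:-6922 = -2^1 *3461^1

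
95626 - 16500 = 79126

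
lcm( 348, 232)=696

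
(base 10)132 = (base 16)84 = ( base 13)a2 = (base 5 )1012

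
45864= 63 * 728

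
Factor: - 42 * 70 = -2940  =  -2^2 * 3^1* 5^1*7^2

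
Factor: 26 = 2^1* 13^1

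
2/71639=2/71639 = 0.00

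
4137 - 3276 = 861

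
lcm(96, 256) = 768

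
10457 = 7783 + 2674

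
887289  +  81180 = 968469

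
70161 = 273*257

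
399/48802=399/48802  =  0.01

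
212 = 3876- 3664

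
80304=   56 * 1434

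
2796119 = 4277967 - 1481848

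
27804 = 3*9268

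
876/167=5 + 41/167 = 5.25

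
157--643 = 800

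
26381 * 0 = 0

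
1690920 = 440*3843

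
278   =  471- 193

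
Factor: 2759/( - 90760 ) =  - 2^ ( - 3)* 5^ ( - 1 )* 31^1*89^1*2269^( - 1 ) 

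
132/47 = 2+38/47  =  2.81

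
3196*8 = 25568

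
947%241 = 224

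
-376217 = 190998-567215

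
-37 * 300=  - 11100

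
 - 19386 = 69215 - 88601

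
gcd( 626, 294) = 2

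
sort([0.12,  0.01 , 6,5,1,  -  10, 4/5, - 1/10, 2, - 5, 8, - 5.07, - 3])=[ - 10, - 5.07, - 5, - 3, - 1/10,0.01, 0.12,4/5, 1,2, 5,6,8 ]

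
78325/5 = 15665  =  15665.00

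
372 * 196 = 72912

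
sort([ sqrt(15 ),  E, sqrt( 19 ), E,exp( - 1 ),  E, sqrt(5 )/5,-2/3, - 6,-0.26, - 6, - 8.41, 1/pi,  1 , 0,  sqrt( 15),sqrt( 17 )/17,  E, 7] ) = [ - 8.41, - 6, - 6,  -  2/3 , - 0.26,0, sqrt(17 )/17, 1/pi,exp( -1 ) , sqrt(5 )/5,1, E, E, E , E, sqrt( 15 ), sqrt( 15 ), sqrt( 19), 7 ]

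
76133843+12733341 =88867184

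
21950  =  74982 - 53032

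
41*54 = 2214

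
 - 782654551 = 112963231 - 895617782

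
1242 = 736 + 506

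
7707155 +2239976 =9947131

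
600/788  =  150/197 = 0.76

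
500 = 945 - 445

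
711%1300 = 711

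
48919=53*923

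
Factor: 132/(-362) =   -  66/181 = - 2^1*3^1*11^1 *181^( - 1 ) 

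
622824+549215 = 1172039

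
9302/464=20 + 11/232 = 20.05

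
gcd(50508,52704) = 2196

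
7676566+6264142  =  13940708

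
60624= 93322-32698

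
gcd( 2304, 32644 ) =4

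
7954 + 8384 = 16338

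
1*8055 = 8055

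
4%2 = 0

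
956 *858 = 820248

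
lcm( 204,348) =5916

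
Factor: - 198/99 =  - 2  =  -2^1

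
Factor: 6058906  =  2^1*7^1*457^1*947^1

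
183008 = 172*1064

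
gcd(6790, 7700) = 70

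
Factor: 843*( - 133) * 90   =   - 2^1*3^3*5^1*7^1*19^1  *281^1 = - 10090710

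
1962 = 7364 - 5402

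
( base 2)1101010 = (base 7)211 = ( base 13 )82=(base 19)5b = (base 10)106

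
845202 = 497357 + 347845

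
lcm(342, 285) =1710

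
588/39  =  15 + 1/13 =15.08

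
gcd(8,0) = 8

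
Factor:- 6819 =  - 3^1*2273^1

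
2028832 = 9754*208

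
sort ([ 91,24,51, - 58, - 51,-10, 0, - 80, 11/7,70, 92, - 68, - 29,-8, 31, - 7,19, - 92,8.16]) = [  -  92, - 80, - 68, - 58,-51, - 29, - 10,-8,  -  7,0, 11/7,8.16,19,24,31, 51, 70,91,92]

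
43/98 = 43/98 = 0.44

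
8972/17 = 8972/17=527.76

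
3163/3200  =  3163/3200 = 0.99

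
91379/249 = 91379/249=366.98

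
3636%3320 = 316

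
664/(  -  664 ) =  - 1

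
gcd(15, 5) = 5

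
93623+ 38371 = 131994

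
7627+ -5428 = 2199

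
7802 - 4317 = 3485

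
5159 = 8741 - 3582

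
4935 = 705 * 7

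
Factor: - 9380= - 2^2*5^1*7^1*67^1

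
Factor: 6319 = 71^1*89^1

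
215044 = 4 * 53761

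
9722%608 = 602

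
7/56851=7/56851 =0.00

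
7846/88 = 89 + 7/44 = 89.16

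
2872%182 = 142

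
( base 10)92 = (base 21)48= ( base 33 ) 2Q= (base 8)134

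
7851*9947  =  78093897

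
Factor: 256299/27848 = 2^( - 3)*3^1*37^1 * 59^( - 2)* 2309^1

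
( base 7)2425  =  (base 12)631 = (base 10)901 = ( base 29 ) 122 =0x385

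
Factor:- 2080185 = -3^1*5^1*138679^1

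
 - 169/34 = -169/34  =  - 4.97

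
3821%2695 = 1126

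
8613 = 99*87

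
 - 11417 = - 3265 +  - 8152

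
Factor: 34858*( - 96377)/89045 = -2^1 * 5^( - 1) * 11^( - 1 )*29^1 * 601^1*1619^( - 1)*96377^1 = -3359509466/89045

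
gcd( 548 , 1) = 1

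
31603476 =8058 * 3922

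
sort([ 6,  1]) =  [1, 6]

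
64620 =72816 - 8196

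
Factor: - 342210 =-2^1*3^1*5^1*11^1 * 17^1*61^1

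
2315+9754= 12069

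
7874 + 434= 8308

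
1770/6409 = 1770/6409 = 0.28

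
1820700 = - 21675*( - 84)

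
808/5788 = 202/1447 = 0.14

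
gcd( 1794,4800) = 6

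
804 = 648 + 156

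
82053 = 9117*9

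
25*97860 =2446500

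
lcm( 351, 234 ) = 702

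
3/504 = 1/168 = 0.01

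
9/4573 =9/4573 = 0.00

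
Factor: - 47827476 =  - 2^2* 3^3*113^1*  3919^1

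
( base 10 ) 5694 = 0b1011000111110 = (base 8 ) 13076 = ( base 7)22413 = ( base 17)12bg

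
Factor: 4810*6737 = 2^1*5^1*13^1* 37^1*6737^1 = 32404970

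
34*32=1088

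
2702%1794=908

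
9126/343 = 26+208/343 = 26.61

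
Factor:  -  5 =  - 5^1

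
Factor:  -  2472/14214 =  - 4/23=-  2^2*23^(  -  1)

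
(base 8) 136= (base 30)34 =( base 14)6A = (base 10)94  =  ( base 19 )4I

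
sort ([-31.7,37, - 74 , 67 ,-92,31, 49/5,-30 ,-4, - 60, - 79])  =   [ -92, - 79,-74,-60, - 31.7, -30, - 4,  49/5, 31,37, 67]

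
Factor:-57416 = - 2^3*7177^1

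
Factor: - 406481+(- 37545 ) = -2^1*11^1*20183^1 = -  444026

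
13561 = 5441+8120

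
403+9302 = 9705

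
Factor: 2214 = 2^1 * 3^3 * 41^1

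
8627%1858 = 1195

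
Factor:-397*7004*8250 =-2^3*3^1 * 5^3 * 11^1*17^1*103^1 * 397^1 = - 22939851000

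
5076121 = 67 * 75763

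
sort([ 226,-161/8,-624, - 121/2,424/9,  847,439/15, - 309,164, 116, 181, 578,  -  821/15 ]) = [ - 624, - 309, - 121/2, - 821/15, - 161/8,439/15, 424/9, 116,164,181,226, 578 , 847 ]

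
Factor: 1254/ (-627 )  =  -2^1 = - 2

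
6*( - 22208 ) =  - 133248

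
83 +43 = 126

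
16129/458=35 + 99/458 = 35.22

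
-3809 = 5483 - 9292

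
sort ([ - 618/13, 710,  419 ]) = [ - 618/13,  419, 710]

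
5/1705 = 1/341 = 0.00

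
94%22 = 6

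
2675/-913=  - 2675/913=- 2.93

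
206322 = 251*822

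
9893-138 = 9755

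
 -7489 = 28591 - 36080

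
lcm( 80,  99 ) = 7920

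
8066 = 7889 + 177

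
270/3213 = 10/119 = 0.08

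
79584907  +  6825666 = 86410573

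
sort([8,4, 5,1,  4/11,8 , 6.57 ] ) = [ 4/11,  1,4,5, 6.57,  8, 8 ] 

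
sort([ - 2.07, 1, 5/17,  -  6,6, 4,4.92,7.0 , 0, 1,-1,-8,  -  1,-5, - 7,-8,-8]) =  [ - 8,-8, - 8, - 7, - 6, - 5, - 2.07,  -  1, - 1,0,5/17,1,1, 4, 4.92 , 6, 7.0]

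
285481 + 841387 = 1126868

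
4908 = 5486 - 578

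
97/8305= 97/8305=0.01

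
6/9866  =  3/4933 = 0.00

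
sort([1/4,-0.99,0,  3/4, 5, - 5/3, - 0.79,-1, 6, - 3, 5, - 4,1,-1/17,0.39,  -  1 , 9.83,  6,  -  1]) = [ - 4,-3 , - 5/3, - 1,-1, - 1,-0.99, - 0.79, - 1/17, 0, 1/4,0.39 , 3/4,1,  5  ,  5 , 6, 6, 9.83]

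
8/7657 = 8/7657  =  0.00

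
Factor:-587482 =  - 2^1*7^1 * 29^1*1447^1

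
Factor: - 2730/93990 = -7/241 = - 7^1*241^( - 1 )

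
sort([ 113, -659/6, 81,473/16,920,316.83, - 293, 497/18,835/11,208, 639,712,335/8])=[-293,-659/6,497/18,  473/16,335/8,835/11, 81,113, 208,316.83,639,712,920]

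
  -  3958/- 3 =1319 + 1/3 = 1319.33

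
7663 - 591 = 7072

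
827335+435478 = 1262813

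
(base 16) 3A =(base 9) 64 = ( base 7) 112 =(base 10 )58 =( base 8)72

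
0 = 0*2766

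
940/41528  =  235/10382 =0.02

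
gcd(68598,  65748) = 6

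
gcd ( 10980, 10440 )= 180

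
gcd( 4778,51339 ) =1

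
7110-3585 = 3525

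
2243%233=146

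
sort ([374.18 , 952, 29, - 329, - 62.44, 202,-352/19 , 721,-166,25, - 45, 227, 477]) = [ -329, - 166, - 62.44,-45, - 352/19, 25 , 29,202,227, 374.18,477,721,952 ]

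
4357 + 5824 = 10181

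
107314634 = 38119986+69194648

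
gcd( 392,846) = 2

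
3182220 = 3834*830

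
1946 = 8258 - 6312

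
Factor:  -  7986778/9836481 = -2^1*3^( - 1 )*29^( - 1)*31^1* 113063^ ( - 1 ) * 128819^1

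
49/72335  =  49/72335 = 0.00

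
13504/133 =13504/133 = 101.53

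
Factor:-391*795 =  - 3^1*5^1 * 17^1*23^1*53^1 =-310845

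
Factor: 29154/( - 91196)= - 2^(- 1)*3^1*7^(-1 )*43^1*113^1 * 3257^(-1)  =  - 14577/45598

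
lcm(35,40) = 280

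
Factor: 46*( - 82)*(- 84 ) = 2^4*3^1*7^1*23^1*41^1  =  316848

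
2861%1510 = 1351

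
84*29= 2436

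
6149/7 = 6149/7 = 878.43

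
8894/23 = 8894/23  =  386.70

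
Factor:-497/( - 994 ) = 2^(-1 ) = 1/2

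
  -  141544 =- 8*17693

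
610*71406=43557660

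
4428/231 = 1476/77 = 19.17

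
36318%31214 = 5104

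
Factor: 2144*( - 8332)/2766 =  - 2^6*3^ ( - 1)*67^1*461^(  -  1 )*2083^1 = - 8931904/1383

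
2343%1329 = 1014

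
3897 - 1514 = 2383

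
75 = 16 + 59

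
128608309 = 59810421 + 68797888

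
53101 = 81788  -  28687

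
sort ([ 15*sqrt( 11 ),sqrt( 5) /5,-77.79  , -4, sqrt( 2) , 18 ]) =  [-77.79,-4, sqrt( 5 ) /5,sqrt(2 ),18,15*sqrt( 11)]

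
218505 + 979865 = 1198370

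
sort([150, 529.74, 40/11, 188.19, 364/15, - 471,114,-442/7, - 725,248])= [ - 725, - 471,-442/7,  40/11,364/15,114 , 150, 188.19,  248,529.74 ]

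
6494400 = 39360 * 165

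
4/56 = 1/14 =0.07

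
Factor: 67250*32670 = 2197057500 =2^2*3^3*5^4*11^2 * 269^1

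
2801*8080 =22632080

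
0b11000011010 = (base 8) 3032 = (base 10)1562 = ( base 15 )6e2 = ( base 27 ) 23N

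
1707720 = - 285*(  -  5992)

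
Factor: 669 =3^1*223^1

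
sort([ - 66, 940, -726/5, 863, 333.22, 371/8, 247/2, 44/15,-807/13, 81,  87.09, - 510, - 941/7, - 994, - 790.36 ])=[- 994,-790.36,-510, -726/5, - 941/7 , -66, - 807/13, 44/15,371/8, 81, 87.09 , 247/2, 333.22, 863, 940 ]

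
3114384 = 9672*322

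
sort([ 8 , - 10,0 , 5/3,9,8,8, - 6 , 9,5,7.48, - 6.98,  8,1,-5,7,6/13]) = [  -  10, - 6.98, - 6, -5, 0 , 6/13,1,5/3,5, 7,7.48, 8, 8, 8,8,9, 9] 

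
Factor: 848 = 2^4*53^1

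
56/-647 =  - 56/647 = - 0.09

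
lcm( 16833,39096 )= 1211976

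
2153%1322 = 831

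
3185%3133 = 52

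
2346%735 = 141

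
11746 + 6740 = 18486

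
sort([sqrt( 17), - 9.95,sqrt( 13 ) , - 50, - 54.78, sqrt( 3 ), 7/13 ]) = [-54.78,  -  50 ,-9.95, 7/13, sqrt( 3 ), sqrt ( 13 ), sqrt( 17)]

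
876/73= 12 = 12.00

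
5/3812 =5/3812 = 0.00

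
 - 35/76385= - 1+ 15270/15277 = -0.00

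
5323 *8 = 42584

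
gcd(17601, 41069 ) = 5867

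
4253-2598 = 1655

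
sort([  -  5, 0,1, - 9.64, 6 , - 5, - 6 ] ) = [ - 9.64, - 6, - 5, - 5,  0, 1, 6] 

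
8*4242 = 33936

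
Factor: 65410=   2^1*5^1* 31^1*211^1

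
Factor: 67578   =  2^1*3^1 * 7^1* 1609^1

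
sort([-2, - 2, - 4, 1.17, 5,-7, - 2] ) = [-7, - 4, - 2, -2,-2, 1.17, 5 ] 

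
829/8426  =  829/8426  =  0.10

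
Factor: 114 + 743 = 857^1 = 857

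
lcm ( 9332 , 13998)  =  27996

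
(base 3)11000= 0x6c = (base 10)108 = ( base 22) 4K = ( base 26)44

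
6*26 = 156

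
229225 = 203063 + 26162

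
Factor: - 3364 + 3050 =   -  314 =-  2^1*157^1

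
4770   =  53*90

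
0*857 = 0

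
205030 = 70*2929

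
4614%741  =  168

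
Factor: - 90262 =  -  2^1*45131^1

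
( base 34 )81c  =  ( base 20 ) 134e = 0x244e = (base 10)9294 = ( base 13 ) 42cc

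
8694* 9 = 78246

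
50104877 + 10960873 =61065750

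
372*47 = 17484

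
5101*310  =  1581310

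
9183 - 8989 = 194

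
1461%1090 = 371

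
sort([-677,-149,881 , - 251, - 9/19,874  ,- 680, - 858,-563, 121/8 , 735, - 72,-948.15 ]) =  [-948.15 ,  -  858, - 680,- 677, - 563,- 251,-149,  -  72, - 9/19, 121/8, 735,874, 881 ] 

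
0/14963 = 0 = 0.00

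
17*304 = 5168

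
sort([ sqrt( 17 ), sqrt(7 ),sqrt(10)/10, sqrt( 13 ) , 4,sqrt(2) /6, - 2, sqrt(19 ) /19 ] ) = [  -  2,sqrt(19) /19, sqrt(2)/6,sqrt( 10 )/10, sqrt(7 ),sqrt(13), 4,sqrt( 17 )] 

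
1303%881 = 422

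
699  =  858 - 159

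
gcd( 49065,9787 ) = 1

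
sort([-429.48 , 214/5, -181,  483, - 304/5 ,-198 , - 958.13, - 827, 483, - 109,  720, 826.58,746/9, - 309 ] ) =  [-958.13, - 827 ,  -  429.48,  -  309, - 198,  -  181,-109, - 304/5, 214/5 , 746/9,483, 483, 720,826.58 ]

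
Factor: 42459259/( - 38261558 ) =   -  2^( - 1)*23^( - 1)*761^( - 1)*1093^(-1)*2143^1*19813^1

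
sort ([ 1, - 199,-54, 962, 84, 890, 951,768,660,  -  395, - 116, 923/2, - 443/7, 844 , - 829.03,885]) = [ - 829.03 , - 395, - 199 , - 116, - 443/7, - 54 , 1, 84 , 923/2, 660, 768,844,885 , 890, 951, 962]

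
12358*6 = 74148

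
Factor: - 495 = - 3^2*5^1*11^1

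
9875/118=9875/118 = 83.69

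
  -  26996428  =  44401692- 71398120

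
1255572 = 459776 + 795796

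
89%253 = 89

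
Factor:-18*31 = -558 = - 2^1*3^2*31^1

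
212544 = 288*738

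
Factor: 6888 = 2^3* 3^1*7^1*41^1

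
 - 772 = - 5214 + 4442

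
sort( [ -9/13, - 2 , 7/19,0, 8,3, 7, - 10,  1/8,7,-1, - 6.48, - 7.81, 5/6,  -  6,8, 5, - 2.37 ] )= [ - 10, - 7.81, - 6.48, - 6,-2.37 , - 2, - 1, - 9/13,0,1/8, 7/19,5/6, 3,5 , 7,7,8,8 ]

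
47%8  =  7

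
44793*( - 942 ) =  - 42195006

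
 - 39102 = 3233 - 42335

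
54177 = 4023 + 50154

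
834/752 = 417/376 = 1.11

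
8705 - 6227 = 2478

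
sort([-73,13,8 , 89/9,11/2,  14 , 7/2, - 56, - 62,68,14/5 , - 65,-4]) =[ - 73,  -  65 , - 62, - 56, - 4 , 14/5,7/2,11/2 , 8, 89/9, 13 , 14 , 68]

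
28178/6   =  14089/3 = 4696.33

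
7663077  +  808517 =8471594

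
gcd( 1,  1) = 1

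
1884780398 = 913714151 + 971066247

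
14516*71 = 1030636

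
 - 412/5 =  - 83 + 3/5 = - 82.40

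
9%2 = 1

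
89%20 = 9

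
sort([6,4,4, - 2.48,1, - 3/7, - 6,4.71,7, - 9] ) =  [-9, - 6, - 2.48, - 3/7,1,4,4,4.71,6,7] 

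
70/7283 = 70/7283 = 0.01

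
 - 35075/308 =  - 35075/308 = -  113.88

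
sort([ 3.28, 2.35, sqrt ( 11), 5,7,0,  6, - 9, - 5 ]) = [ - 9, - 5, 0, 2.35, 3.28 , sqrt( 11 ),5,  6,7 ] 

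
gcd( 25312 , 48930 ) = 14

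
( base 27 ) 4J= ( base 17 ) 78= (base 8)177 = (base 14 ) 91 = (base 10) 127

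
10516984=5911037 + 4605947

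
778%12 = 10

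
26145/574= 45 + 45/82 =45.55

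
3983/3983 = 1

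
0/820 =0 = 0.00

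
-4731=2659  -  7390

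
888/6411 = 296/2137 = 0.14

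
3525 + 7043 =10568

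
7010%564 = 242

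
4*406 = 1624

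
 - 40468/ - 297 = 40468/297 = 136.26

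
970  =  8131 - 7161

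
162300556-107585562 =54714994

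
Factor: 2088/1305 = 2^3*5^( - 1 ) = 8/5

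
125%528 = 125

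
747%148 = 7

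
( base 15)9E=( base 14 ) A9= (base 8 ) 225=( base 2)10010101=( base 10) 149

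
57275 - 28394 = 28881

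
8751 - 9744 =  - 993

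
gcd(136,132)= 4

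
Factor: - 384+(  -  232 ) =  -616  =  - 2^3*7^1 * 11^1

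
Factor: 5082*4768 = 2^6*3^1*7^1*11^2 * 149^1 = 24230976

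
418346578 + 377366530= 795713108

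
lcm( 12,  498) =996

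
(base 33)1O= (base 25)27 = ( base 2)111001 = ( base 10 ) 57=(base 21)2f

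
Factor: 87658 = 2^1*41^1*1069^1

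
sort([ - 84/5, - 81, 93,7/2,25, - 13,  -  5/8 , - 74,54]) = [-81, - 74, - 84/5, - 13,-5/8,7/2,  25,54, 93 ] 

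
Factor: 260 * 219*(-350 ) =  - 19929000 = - 2^3*3^1*5^3*7^1*13^1*73^1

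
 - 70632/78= - 906+6/13 = - 905.54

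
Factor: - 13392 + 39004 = 25612 = 2^2 * 19^1*337^1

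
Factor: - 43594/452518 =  - 11^( - 1) *67^( -1 )*71^1 =- 71/737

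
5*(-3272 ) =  - 16360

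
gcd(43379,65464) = 7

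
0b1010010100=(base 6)3020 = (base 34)JE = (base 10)660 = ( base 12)470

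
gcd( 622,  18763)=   1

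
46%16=14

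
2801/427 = 6 + 239/427 = 6.56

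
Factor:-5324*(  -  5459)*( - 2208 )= - 64172684928 = -  2^7*3^1*11^3 * 23^1*53^1*103^1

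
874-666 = 208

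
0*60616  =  0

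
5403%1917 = 1569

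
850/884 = 25/26 =0.96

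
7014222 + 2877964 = 9892186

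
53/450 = 53/450 = 0.12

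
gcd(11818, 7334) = 38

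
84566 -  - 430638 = 515204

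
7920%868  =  108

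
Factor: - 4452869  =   - 23^1*193603^1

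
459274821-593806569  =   - 134531748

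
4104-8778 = -4674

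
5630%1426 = 1352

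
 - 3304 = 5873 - 9177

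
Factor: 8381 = 17^2*29^1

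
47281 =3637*13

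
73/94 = 73/94 =0.78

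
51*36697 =1871547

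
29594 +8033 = 37627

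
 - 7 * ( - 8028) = 56196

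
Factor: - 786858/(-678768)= 131143/113128 = 2^(-3)*79^(  -  1) * 179^( - 1) *131143^1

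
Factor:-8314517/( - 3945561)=3^(-1)*1493^1*5569^1*1315187^( - 1 )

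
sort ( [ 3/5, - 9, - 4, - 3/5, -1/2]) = [ - 9,-4, - 3/5,-1/2,  3/5 ]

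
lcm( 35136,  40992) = 245952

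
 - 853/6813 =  - 853/6813 = - 0.13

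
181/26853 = 181/26853 = 0.01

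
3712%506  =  170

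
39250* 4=157000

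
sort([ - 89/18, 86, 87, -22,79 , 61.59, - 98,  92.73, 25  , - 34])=[ - 98, - 34, - 22, - 89/18,  25,61.59,79,86, 87,  92.73 ] 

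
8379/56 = 149+5/8 = 149.62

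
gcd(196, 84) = 28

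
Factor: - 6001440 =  - 2^5 * 3^1*5^1*12503^1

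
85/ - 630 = -1 + 109/126  =  - 0.13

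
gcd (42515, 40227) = 11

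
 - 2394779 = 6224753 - 8619532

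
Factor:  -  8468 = -2^2*29^1 *73^1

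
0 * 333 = 0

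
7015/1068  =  7015/1068 = 6.57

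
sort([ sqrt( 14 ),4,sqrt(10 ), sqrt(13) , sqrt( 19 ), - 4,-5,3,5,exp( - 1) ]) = [ - 5, - 4,  exp( - 1), 3,sqrt(10 ), sqrt( 13 ),sqrt(14), 4,sqrt( 19), 5] 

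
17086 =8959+8127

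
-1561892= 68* ( - 22969)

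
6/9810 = 1/1635 = 0.00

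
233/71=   3+ 20/71=3.28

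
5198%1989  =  1220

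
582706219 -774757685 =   -  192051466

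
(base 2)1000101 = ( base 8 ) 105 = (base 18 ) 3F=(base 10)69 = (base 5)234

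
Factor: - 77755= -5^1 * 15551^1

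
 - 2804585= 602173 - 3406758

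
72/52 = 1 +5/13 = 1.38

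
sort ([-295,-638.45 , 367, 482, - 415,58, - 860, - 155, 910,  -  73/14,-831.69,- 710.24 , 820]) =[- 860, - 831.69, - 710.24, - 638.45, - 415, -295, - 155,-73/14, 58,367,482,820,  910]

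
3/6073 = 3/6073  =  0.00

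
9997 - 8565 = 1432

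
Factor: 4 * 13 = 52 = 2^2*13^1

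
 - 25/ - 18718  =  25/18718 =0.00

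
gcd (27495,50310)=585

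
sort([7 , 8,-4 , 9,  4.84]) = [ - 4,4.84,  7,8,9 ]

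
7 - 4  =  3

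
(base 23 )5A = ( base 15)85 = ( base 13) 98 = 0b1111101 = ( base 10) 125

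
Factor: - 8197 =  - 7^1* 1171^1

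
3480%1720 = 40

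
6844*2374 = 16247656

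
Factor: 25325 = 5^2*1013^1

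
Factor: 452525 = 5^2*23^1*787^1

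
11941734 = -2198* ( - 5433) 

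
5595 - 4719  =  876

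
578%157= 107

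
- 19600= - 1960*10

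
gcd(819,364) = 91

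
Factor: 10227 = 3^1*7^1*487^1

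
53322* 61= 3252642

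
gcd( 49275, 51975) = 675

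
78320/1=78320 = 78320.00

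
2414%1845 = 569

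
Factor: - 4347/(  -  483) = 9 = 3^2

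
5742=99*58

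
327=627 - 300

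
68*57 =3876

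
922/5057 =922/5057 = 0.18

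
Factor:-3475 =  - 5^2*139^1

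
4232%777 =347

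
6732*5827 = 39227364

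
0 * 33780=0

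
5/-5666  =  -5/5666= - 0.00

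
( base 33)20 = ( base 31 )24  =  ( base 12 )56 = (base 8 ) 102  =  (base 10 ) 66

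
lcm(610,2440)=2440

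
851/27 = 31+14/27 = 31.52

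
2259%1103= 53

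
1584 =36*44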